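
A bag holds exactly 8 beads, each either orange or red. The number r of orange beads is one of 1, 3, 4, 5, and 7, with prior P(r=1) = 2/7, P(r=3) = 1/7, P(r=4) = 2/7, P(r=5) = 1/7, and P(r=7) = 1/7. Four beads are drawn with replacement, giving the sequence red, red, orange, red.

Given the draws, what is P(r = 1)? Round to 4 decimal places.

Compute the likelihood of the observed sequence for each case: P(data | r = 1) = (7/8)(7/8)(1/8)(7/8) = 0.08374; P(data | r = 3) = (5/8)(5/8)(3/8)(5/8) = 0.091553; P(data | r = 4) = (4/8)(4/8)(4/8)(4/8) = 0.0625; P(data | r = 5) = (3/8)(3/8)(5/8)(3/8) = 0.032959; P(data | r = 7) = (1/8)(1/8)(7/8)(1/8) = 0.001709.
Multiplying each by its prior: 2/7 · 0.08374 = 0.023926, 1/7 · 0.091553 = 0.013079, 2/7 · 0.0625 = 0.017857, 1/7 · 0.032959 = 0.0047084, 1/7 · 0.001709 = 0.00024414; these sum to 0.059814.
So P(r = 1 | data) = (0.023926) / (0.059814) = 0.4.

0.4000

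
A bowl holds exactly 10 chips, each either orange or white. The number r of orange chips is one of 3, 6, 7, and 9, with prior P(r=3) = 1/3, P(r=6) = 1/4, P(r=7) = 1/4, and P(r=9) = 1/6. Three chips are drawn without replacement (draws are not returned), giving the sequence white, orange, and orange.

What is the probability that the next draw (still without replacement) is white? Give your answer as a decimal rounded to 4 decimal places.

0.3869

For each hypothesis, P(data | H) works out to: P(data | r = 3) = (7/10)(3/9)(2/8) = 7/120; P(data | r = 6) = (4/10)(6/9)(5/8) = 1/6; P(data | r = 7) = (3/10)(7/9)(6/8) = 7/40; P(data | r = 9) = (1/10)(9/9)(8/8) = 1/10.
The prior-weighted likelihoods are 1/3 · 7/120 = 7/360, 1/4 · 1/6 = 1/24, 1/4 · 7/40 = 7/160, 1/6 · 1/10 = 1/60; these sum to 35/288.
Normalising, the posterior is P(r = 3 | data) = 0.16, P(r = 6 | data) = 0.34286, P(r = 7 | data) = 0.36, P(r = 9 | data) = 0.13714.
So P(white next | data) = Σ P(white next | H) P(H | data) = (6/7)(0.16) + (3/7)(0.34286) + (2/7)(0.36) + (0)(0.13714) = 0.38694.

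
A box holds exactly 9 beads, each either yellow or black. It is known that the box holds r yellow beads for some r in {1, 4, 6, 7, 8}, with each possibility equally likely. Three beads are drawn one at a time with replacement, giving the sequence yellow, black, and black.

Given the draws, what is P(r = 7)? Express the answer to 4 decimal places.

0.1102

Compute the likelihood of the observed sequence for each case: P(data | r = 1) = (1/9)(8/9)(8/9) = 0.087791; P(data | r = 4) = (4/9)(5/9)(5/9) = 0.13717; P(data | r = 6) = (6/9)(3/9)(3/9) = 0.074074; P(data | r = 7) = (7/9)(2/9)(2/9) = 0.038409; P(data | r = 8) = (8/9)(1/9)(1/9) = 0.010974.
Multiplying each by its prior: 1/5 · 0.087791 = 0.017558, 1/5 · 0.13717 = 0.027435, 1/5 · 0.074074 = 0.014815, 1/5 · 0.038409 = 0.0076818, 1/5 · 0.010974 = 0.0021948; summing to 0.069684.
By Bayes' rule, P(r = 7 | data) = (0.0076818) / (0.069684) = 0.11024.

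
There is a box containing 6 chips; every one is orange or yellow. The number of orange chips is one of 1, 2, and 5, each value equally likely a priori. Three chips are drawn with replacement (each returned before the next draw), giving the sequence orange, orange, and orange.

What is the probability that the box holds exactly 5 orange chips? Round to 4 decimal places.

Under each hypothesis, the probability of the observed sequence is: P(data | r = 1) = (1/6)(1/6)(1/6) = 1/216; P(data | r = 2) = (2/6)(2/6)(2/6) = 1/27; P(data | r = 5) = (5/6)(5/6)(5/6) = 125/216.
The prior-weighted likelihoods are 1/3 · 1/216 = 1/648, 1/3 · 1/27 = 1/81, 1/3 · 125/216 = 125/648; summing to 67/324.
Hence P(r = 5 | data) = (125/648) / (67/324) = 125/134.

0.9328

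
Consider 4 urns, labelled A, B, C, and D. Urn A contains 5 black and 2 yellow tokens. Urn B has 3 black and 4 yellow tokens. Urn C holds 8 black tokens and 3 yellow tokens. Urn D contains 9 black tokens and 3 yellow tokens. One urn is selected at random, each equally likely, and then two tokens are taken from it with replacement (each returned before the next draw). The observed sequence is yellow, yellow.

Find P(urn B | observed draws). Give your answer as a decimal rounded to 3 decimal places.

The likelihood of the observed sequence under each hypothesis: P(data | urn A) = (2/7)(2/7) = 0.081633; P(data | urn B) = (4/7)(4/7) = 0.32653; P(data | urn C) = (3/11)(3/11) = 0.07438; P(data | urn D) = (3/12)(3/12) = 0.0625.
The prior-weighted likelihoods are 1/4 · 0.081633 = 0.020408, 1/4 · 0.32653 = 0.081633, 1/4 · 0.07438 = 0.018595, 1/4 · 0.0625 = 0.015625; with total 0.13626.
Hence P(urn B | data) = (0.081633) / (0.13626) = 0.59909.

0.599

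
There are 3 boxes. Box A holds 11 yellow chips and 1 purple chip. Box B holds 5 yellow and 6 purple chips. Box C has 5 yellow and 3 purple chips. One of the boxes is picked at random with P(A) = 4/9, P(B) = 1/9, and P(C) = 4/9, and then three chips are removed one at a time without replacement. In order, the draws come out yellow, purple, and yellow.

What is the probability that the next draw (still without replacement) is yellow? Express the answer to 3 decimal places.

Compute the likelihood of the observed sequence for each case: P(data | box A) = (11/12)(1/11)(10/10) = 1/12; P(data | box B) = (5/11)(6/10)(4/9) = 4/33; P(data | box C) = (5/8)(3/7)(4/6) = 5/28.
Weighting by the prior gives 4/9 · 1/12 = 1/27, 1/9 · 4/33 = 4/297, 4/9 · 5/28 = 5/63; with total 10/77.
Dividing through by the total gives posterior P(box A | data) = 77/270, P(box B | data) = 14/135, P(box C | data) = 11/18.
So P(yellow next | data) = Σ P(yellow next | H) P(H | data) = (1)(77/270) + (3/8)(14/135) + (3/5)(11/18) = 373/540.

0.691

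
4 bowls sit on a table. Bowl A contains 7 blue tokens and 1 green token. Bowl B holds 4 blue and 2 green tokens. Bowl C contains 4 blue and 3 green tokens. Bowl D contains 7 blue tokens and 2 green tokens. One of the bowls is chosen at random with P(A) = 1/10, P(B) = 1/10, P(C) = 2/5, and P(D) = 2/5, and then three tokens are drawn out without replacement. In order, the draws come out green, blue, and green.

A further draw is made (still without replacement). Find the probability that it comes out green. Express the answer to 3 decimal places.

The likelihood of the observed sequence under each hypothesis: P(data | bowl A) = (1/8)(7/7)(0/6) = 0; P(data | bowl B) = (2/6)(4/5)(1/4) = 1/15; P(data | bowl C) = (3/7)(4/6)(2/5) = 4/35; P(data | bowl D) = (2/9)(7/8)(1/7) = 1/36.
The prior-weighted likelihoods are 1/10 · 0 = 0, 1/10 · 1/15 = 1/150, 2/5 · 4/35 = 8/175, 2/5 · 1/36 = 1/90; these sum to 4/63.
Normalising, the posterior is P(bowl A | data) = 0, P(bowl B | data) = 21/200, P(bowl C | data) = 18/25, P(bowl D | data) = 7/40.
The predictive probability is P(green next | data) = (0)(21/200) + (1/4)(18/25) + (0)(7/40) = 9/50.

0.180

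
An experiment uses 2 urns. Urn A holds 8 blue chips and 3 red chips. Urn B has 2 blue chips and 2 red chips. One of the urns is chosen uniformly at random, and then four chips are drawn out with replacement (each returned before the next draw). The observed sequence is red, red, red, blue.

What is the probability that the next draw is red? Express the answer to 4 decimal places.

0.4566

For each hypothesis, P(data | H) works out to: P(data | urn A) = (3/11)(3/11)(3/11)(8/11) = 0.014753; P(data | urn B) = (2/4)(2/4)(2/4)(2/4) = 0.0625.
Weighting by the prior gives 1/2 · 0.014753 = 0.0073765, 1/2 · 0.0625 = 0.03125; summing to 0.038627.
Dividing through by the total gives posterior P(urn A | data) = 0.19097, P(urn B | data) = 0.80903.
Averaging over the posterior, P(red next | data) = (3/11)(0.19097) + (1/2)(0.80903) = 0.4566.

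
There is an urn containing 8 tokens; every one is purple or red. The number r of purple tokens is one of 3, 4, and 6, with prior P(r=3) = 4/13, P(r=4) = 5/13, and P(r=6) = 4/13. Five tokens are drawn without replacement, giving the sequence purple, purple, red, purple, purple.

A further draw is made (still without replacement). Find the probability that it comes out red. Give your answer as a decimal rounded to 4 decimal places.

0.4286

Under each hypothesis, the probability of the observed sequence is: P(data | r = 3) = (3/8)(2/7)(5/6)(1/5)(0/4) = 0; P(data | r = 4) = (4/8)(3/7)(4/6)(2/5)(1/4) = 1/70; P(data | r = 6) = (6/8)(5/7)(2/6)(4/5)(3/4) = 3/28.
The prior-weighted likelihoods are 4/13 · 0 = 0, 5/13 · 1/70 = 1/182, 4/13 · 3/28 = 3/91; these sum to 1/26.
Normalising, the posterior is P(r = 3 | data) = 0, P(r = 4 | data) = 1/7, P(r = 6 | data) = 6/7.
Averaging over the posterior, P(red next | data) = (1)(1/7) + (1/3)(6/7) = 3/7.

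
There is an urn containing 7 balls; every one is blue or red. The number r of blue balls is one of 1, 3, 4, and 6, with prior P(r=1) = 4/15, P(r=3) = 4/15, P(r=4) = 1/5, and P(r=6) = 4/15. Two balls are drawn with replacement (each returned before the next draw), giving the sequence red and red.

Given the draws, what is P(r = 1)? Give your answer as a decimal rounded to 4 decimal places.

Compute the likelihood of the observed sequence for each case: P(data | r = 1) = (6/7)(6/7) = 36/49; P(data | r = 3) = (4/7)(4/7) = 16/49; P(data | r = 4) = (3/7)(3/7) = 9/49; P(data | r = 6) = (1/7)(1/7) = 1/49.
The prior-weighted likelihoods are 4/15 · 36/49 = 48/245, 4/15 · 16/49 = 64/735, 1/5 · 9/49 = 9/245, 4/15 · 1/49 = 4/735; summing to 239/735.
By Bayes' rule, P(r = 1 | data) = (48/245) / (239/735) = 144/239.

0.6025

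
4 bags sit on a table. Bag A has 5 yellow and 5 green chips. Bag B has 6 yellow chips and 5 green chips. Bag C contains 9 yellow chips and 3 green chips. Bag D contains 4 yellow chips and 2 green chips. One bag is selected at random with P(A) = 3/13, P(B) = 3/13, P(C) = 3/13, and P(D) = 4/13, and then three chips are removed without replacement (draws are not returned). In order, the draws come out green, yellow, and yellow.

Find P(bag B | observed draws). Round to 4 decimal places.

Under each hypothesis, the probability of the observed sequence is: P(data | bag A) = (5/10)(5/9)(4/8) = 0.13889; P(data | bag B) = (5/11)(6/10)(5/9) = 0.15152; P(data | bag C) = (3/12)(9/11)(8/10) = 0.16364; P(data | bag D) = (2/6)(4/5)(3/4) = 0.2.
The prior-weighted likelihoods are 3/13 · 0.13889 = 0.032051, 3/13 · 0.15152 = 0.034965, 3/13 · 0.16364 = 0.037762, 4/13 · 0.2 = 0.061538; these sum to 0.16632.
So P(bag B | data) = (0.034965) / (0.16632) = 0.21023.

0.2102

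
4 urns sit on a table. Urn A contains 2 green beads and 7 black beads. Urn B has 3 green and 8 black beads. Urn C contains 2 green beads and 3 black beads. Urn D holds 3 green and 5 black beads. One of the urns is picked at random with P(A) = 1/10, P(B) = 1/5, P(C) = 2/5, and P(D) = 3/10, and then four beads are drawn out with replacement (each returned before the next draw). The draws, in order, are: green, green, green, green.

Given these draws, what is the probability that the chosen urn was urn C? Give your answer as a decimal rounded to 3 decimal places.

0.584

Compute the likelihood of the observed sequence for each case: P(data | urn A) = (2/9)(2/9)(2/9)(2/9) = 0.0024387; P(data | urn B) = (3/11)(3/11)(3/11)(3/11) = 0.0055324; P(data | urn C) = (2/5)(2/5)(2/5)(2/5) = 0.0256; P(data | urn D) = (3/8)(3/8)(3/8)(3/8) = 0.019775.
Weighting by the prior gives 1/10 · 0.0024387 = 0.00024387, 1/5 · 0.0055324 = 0.0011065, 2/5 · 0.0256 = 0.01024, 3/10 · 0.019775 = 0.0059326; with total 0.017523.
So P(urn C | data) = (0.01024) / (0.017523) = 0.58438.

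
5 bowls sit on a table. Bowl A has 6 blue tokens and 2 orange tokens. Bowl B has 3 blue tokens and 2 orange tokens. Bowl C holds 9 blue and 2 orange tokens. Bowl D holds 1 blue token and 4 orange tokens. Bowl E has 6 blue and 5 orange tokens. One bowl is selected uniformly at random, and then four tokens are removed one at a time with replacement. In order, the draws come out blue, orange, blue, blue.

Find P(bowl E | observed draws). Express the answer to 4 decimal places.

0.1985

Compute the likelihood of the observed sequence for each case: P(data | bowl A) = (6/8)(2/8)(6/8)(6/8) = 0.10547; P(data | bowl B) = (3/5)(2/5)(3/5)(3/5) = 0.0864; P(data | bowl C) = (9/11)(2/11)(9/11)(9/11) = 0.099583; P(data | bowl D) = (1/5)(4/5)(1/5)(1/5) = 0.0064; P(data | bowl E) = (6/11)(5/11)(6/11)(6/11) = 0.073765.
Weighting by the prior gives 1/5 · 0.10547 = 0.021094, 1/5 · 0.0864 = 0.01728, 1/5 · 0.099583 = 0.019917, 1/5 · 0.0064 = 0.00128, 1/5 · 0.073765 = 0.014753; summing to 0.074324.
Therefore the posterior P(bowl E | data) = (0.014753) / (0.074324) = 0.1985.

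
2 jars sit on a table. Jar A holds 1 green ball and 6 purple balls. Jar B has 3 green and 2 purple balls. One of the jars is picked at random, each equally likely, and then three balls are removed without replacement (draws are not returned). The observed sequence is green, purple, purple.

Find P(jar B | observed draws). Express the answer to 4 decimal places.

Under each hypothesis, the probability of the observed sequence is: P(data | jar A) = (1/7)(6/6)(5/5) = 1/7; P(data | jar B) = (3/5)(2/4)(1/3) = 1/10.
The prior-weighted likelihoods are 1/2 · 1/7 = 1/14, 1/2 · 1/10 = 1/20; with total 17/140.
So P(jar B | data) = (1/20) / (17/140) = 7/17.

0.4118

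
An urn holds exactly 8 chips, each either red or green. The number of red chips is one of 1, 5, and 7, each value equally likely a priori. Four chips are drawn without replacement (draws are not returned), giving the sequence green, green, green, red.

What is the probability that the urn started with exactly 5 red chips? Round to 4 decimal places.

0.1250

The likelihood of the observed sequence under each hypothesis: P(data | r = 1) = (7/8)(6/7)(5/6)(1/5) = 1/8; P(data | r = 5) = (3/8)(2/7)(1/6)(5/5) = 1/56; P(data | r = 7) = (1/8)(0/7) = 0.
Weighting by the prior gives 1/3 · 1/8 = 1/24, 1/3 · 1/56 = 1/168, 1/3 · 0 = 0; these sum to 1/21.
Hence P(r = 5 | data) = (1/168) / (1/21) = 1/8.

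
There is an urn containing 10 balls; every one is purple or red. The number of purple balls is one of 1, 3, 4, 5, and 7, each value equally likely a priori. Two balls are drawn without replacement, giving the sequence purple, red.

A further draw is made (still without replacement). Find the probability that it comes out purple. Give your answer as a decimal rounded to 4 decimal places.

The likelihood of the observed sequence under each hypothesis: P(data | r = 1) = (1/10)(9/9) = 1/10; P(data | r = 3) = (3/10)(7/9) = 7/30; P(data | r = 4) = (4/10)(6/9) = 4/15; P(data | r = 5) = (5/10)(5/9) = 5/18; P(data | r = 7) = (7/10)(3/9) = 7/30.
The prior-weighted likelihoods are 1/5 · 1/10 = 1/50, 1/5 · 7/30 = 7/150, 1/5 · 4/15 = 4/75, 1/5 · 5/18 = 1/18, 1/5 · 7/30 = 7/150; these sum to 2/9.
The posterior is then P(r = 1 | data) = 9/100, P(r = 3 | data) = 21/100, P(r = 4 | data) = 6/25, P(r = 5 | data) = 1/4, P(r = 7 | data) = 21/100.
The predictive probability is P(purple next | data) = (0)(9/100) + (1/4)(21/100) + (3/8)(6/25) + (1/2)(1/4) + (3/4)(21/100) = 17/40.

0.4250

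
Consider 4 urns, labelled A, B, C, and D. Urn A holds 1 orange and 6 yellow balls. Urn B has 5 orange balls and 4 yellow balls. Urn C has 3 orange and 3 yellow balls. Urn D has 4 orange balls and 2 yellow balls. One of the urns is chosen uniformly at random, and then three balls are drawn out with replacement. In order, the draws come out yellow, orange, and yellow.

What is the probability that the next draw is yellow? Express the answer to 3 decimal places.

The likelihood of the observed sequence under each hypothesis: P(data | urn A) = (6/7)(1/7)(6/7) = 0.10496; P(data | urn B) = (4/9)(5/9)(4/9) = 0.10974; P(data | urn C) = (3/6)(3/6)(3/6) = 0.125; P(data | urn D) = (2/6)(4/6)(2/6) = 0.074074.
Multiplying each by its prior: 1/4 · 0.10496 = 0.026239, 1/4 · 0.10974 = 0.027435, 1/4 · 0.125 = 0.03125, 1/4 · 0.074074 = 0.018519; summing to 0.10344.
Dividing through by the total gives posterior P(urn A | data) = 0.25366, P(urn B | data) = 0.26522, P(urn C | data) = 0.3021, P(urn D | data) = 0.17902.
Averaging over the posterior, P(yellow next | data) = (6/7)(0.25366) + (4/9)(0.26522) + (1/2)(0.3021) + (1/3)(0.17902) = 0.54602.

0.546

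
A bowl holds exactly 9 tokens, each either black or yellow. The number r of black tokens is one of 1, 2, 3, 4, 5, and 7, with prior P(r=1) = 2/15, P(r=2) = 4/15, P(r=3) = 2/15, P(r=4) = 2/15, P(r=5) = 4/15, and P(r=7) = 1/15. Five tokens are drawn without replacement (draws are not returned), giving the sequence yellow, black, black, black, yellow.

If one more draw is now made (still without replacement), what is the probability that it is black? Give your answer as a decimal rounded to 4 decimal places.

Under each hypothesis, the probability of the observed sequence is: P(data | r = 1) = (8/9)(1/8)(0/7) = 0; P(data | r = 2) = (7/9)(2/8)(1/7)(0/6) = 0; P(data | r = 3) = (6/9)(3/8)(2/7)(1/6)(5/5) = 1/84; P(data | r = 4) = (5/9)(4/8)(3/7)(2/6)(4/5) = 2/63; P(data | r = 5) = (4/9)(5/8)(4/7)(3/6)(3/5) = 1/21; P(data | r = 7) = (2/9)(7/8)(6/7)(5/6)(1/5) = 1/36.
Multiplying each by its prior: 2/15 · 0 = 0, 4/15 · 0 = 0, 2/15 · 1/84 = 1/630, 2/15 · 2/63 = 4/945, 4/15 · 1/21 = 4/315, 1/15 · 1/36 = 1/540; summing to 11/540.
Dividing through by the total gives posterior P(r = 1 | data) = 0, P(r = 2 | data) = 0, P(r = 3 | data) = 6/77, P(r = 4 | data) = 16/77, P(r = 5 | data) = 48/77, P(r = 7 | data) = 1/11.
The predictive probability is P(black next | data) = (0)(6/77) + (1/4)(16/77) + (1/2)(48/77) + (1)(1/11) = 5/11.

0.4545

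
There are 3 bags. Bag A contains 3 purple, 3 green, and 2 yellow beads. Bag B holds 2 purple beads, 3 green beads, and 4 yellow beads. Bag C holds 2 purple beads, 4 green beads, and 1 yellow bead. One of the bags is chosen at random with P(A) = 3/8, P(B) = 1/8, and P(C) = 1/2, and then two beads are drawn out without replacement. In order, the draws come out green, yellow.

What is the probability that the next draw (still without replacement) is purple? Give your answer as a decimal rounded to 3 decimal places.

Under each hypothesis, the probability of the observed sequence is: P(data | bag A) = (3/8)(2/7) = 3/28; P(data | bag B) = (3/9)(4/8) = 1/6; P(data | bag C) = (4/7)(1/6) = 2/21.
Multiplying each by its prior: 3/8 · 3/28 = 9/224, 1/8 · 1/6 = 1/48, 1/2 · 2/21 = 1/21; these sum to 73/672.
Dividing through by the total gives posterior P(bag A | data) = 27/73, P(bag B | data) = 14/73, P(bag C | data) = 32/73.
So P(purple next | data) = Σ P(purple next | H) P(H | data) = (1/2)(27/73) + (2/7)(14/73) + (2/5)(32/73) = 303/730.

0.415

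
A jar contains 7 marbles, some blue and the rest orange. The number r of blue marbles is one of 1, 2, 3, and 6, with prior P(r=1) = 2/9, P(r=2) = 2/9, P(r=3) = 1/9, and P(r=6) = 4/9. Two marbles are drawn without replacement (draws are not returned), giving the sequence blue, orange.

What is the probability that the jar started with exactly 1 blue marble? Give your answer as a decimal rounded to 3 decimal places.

The likelihood of the observed sequence under each hypothesis: P(data | r = 1) = (1/7)(6/6) = 1/7; P(data | r = 2) = (2/7)(5/6) = 5/21; P(data | r = 3) = (3/7)(4/6) = 2/7; P(data | r = 6) = (6/7)(1/6) = 1/7.
Weighting by the prior gives 2/9 · 1/7 = 2/63, 2/9 · 5/21 = 10/189, 1/9 · 2/7 = 2/63, 4/9 · 1/7 = 4/63; with total 34/189.
So P(r = 1 | data) = (2/63) / (34/189) = 3/17.

0.176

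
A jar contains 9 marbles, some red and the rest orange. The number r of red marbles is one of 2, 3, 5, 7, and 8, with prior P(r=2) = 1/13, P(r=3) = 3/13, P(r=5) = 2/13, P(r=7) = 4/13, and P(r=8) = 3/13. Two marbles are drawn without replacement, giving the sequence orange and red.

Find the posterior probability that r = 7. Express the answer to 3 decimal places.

Compute the likelihood of the observed sequence for each case: P(data | r = 2) = (7/9)(2/8) = 7/36; P(data | r = 3) = (6/9)(3/8) = 1/4; P(data | r = 5) = (4/9)(5/8) = 5/18; P(data | r = 7) = (2/9)(7/8) = 7/36; P(data | r = 8) = (1/9)(8/8) = 1/9.
The prior-weighted likelihoods are 1/13 · 7/36 = 7/468, 3/13 · 1/4 = 3/52, 2/13 · 5/18 = 5/117, 4/13 · 7/36 = 7/117, 3/13 · 1/9 = 1/39; with total 47/234.
So P(r = 7 | data) = (7/117) / (47/234) = 14/47.

0.298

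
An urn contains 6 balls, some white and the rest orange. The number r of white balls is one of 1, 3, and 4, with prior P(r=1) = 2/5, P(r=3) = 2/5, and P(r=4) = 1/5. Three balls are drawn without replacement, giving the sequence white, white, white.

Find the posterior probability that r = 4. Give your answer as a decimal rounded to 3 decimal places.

0.667

For each hypothesis, P(data | H) works out to: P(data | r = 1) = (1/6)(0/5) = 0; P(data | r = 3) = (3/6)(2/5)(1/4) = 1/20; P(data | r = 4) = (4/6)(3/5)(2/4) = 1/5.
Weighting by the prior gives 2/5 · 0 = 0, 2/5 · 1/20 = 1/50, 1/5 · 1/5 = 1/25; with total 3/50.
Hence P(r = 4 | data) = (1/25) / (3/50) = 2/3.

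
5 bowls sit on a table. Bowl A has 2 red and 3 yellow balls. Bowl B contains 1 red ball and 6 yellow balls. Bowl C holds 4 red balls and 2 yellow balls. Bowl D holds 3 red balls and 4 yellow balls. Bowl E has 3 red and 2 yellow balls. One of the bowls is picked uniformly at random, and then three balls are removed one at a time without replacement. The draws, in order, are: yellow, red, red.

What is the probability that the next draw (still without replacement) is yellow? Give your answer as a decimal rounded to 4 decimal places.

Compute the likelihood of the observed sequence for each case: P(data | bowl A) = (3/5)(2/4)(1/3) = 1/10; P(data | bowl B) = (6/7)(1/6)(0/5) = 0; P(data | bowl C) = (2/6)(4/5)(3/4) = 1/5; P(data | bowl D) = (4/7)(3/6)(2/5) = 4/35; P(data | bowl E) = (2/5)(3/4)(2/3) = 1/5.
Multiplying each by its prior: 1/5 · 1/10 = 1/50, 1/5 · 0 = 0, 1/5 · 1/5 = 1/25, 1/5 · 4/35 = 4/175, 1/5 · 1/5 = 1/25; with total 43/350.
The posterior is then P(bowl A | data) = 7/43, P(bowl B | data) = 0, P(bowl C | data) = 14/43, P(bowl D | data) = 8/43, P(bowl E | data) = 14/43.
The predictive probability is P(yellow next | data) = (1)(7/43) + (1/3)(14/43) + (3/4)(8/43) + (1/2)(14/43) = 74/129.

0.5736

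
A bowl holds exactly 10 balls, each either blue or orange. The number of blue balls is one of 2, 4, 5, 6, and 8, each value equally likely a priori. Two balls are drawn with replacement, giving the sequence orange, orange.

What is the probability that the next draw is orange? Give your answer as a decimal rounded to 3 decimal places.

0.638

Compute the likelihood of the observed sequence for each case: P(data | r = 2) = (8/10)(8/10) = 16/25; P(data | r = 4) = (6/10)(6/10) = 9/25; P(data | r = 5) = (5/10)(5/10) = 1/4; P(data | r = 6) = (4/10)(4/10) = 4/25; P(data | r = 8) = (2/10)(2/10) = 1/25.
The prior-weighted likelihoods are 1/5 · 16/25 = 16/125, 1/5 · 9/25 = 9/125, 1/5 · 1/4 = 1/20, 1/5 · 4/25 = 4/125, 1/5 · 1/25 = 1/125; these sum to 29/100.
The posterior is then P(r = 2 | data) = 64/145, P(r = 4 | data) = 36/145, P(r = 5 | data) = 5/29, P(r = 6 | data) = 16/145, P(r = 8 | data) = 4/145.
Averaging over the posterior, P(orange next | data) = (4/5)(64/145) + (3/5)(36/145) + (1/2)(5/29) + (2/5)(16/145) + (1/5)(4/145) = 37/58.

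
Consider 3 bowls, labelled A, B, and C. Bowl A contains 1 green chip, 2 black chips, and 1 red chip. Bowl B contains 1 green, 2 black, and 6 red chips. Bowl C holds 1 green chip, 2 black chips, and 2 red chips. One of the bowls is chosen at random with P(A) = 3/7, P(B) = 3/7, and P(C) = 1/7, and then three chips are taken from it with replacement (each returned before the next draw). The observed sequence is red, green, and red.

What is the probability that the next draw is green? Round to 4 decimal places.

0.1523

For each hypothesis, P(data | H) works out to: P(data | bowl A) = (1/4)(1/4)(1/4) = 0.015625; P(data | bowl B) = (6/9)(1/9)(6/9) = 0.049383; P(data | bowl C) = (2/5)(1/5)(2/5) = 0.032.
The prior-weighted likelihoods are 3/7 · 0.015625 = 0.0066964, 3/7 · 0.049383 = 0.021164, 1/7 · 0.032 = 0.0045714; summing to 0.032432.
Dividing through by the total gives posterior P(bowl A | data) = 0.20648, P(bowl B | data) = 0.65257, P(bowl C | data) = 0.14095.
So P(green next | data) = Σ P(green next | H) P(H | data) = (1/4)(0.20648) + (1/9)(0.65257) + (1/5)(0.14095) = 0.15232.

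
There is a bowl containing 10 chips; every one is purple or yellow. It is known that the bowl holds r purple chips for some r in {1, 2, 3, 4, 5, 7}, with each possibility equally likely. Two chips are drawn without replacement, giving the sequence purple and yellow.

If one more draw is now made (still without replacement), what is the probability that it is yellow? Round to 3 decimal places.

For each hypothesis, P(data | H) works out to: P(data | r = 1) = (1/10)(9/9) = 1/10; P(data | r = 2) = (2/10)(8/9) = 8/45; P(data | r = 3) = (3/10)(7/9) = 7/30; P(data | r = 4) = (4/10)(6/9) = 4/15; P(data | r = 5) = (5/10)(5/9) = 5/18; P(data | r = 7) = (7/10)(3/9) = 7/30.
The prior-weighted likelihoods are 1/6 · 1/10 = 1/60, 1/6 · 8/45 = 4/135, 1/6 · 7/30 = 7/180, 1/6 · 4/15 = 2/45, 1/6 · 5/18 = 5/108, 1/6 · 7/30 = 7/180; these sum to 29/135.
Normalising, the posterior is P(r = 1 | data) = 9/116, P(r = 2 | data) = 4/29, P(r = 3 | data) = 21/116, P(r = 4 | data) = 6/29, P(r = 5 | data) = 25/116, P(r = 7 | data) = 21/116.
So P(yellow next | data) = Σ P(yellow next | H) P(H | data) = (1)(9/116) + (7/8)(4/29) + (3/4)(21/116) + (5/8)(6/29) + (1/2)(25/116) + (1/4)(21/116) = 143/232.

0.616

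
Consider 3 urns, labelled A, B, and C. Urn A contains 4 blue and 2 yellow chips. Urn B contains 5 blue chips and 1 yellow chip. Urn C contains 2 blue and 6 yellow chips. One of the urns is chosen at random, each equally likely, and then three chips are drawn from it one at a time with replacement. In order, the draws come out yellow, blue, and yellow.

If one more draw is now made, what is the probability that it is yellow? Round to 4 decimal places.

0.5635

The likelihood of the observed sequence under each hypothesis: P(data | urn A) = (2/6)(4/6)(2/6) = 0.074074; P(data | urn B) = (1/6)(5/6)(1/6) = 0.023148; P(data | urn C) = (6/8)(2/8)(6/8) = 0.14062.
Multiplying each by its prior: 1/3 · 0.074074 = 0.024691, 1/3 · 0.023148 = 0.007716, 1/3 · 0.14062 = 0.046875; these sum to 0.079282.
The posterior is then P(urn A | data) = 0.31144, P(urn B | data) = 0.097324, P(urn C | data) = 0.59124.
Averaging over the posterior, P(yellow next | data) = (1/3)(0.31144) + (1/6)(0.097324) + (3/4)(0.59124) = 0.56346.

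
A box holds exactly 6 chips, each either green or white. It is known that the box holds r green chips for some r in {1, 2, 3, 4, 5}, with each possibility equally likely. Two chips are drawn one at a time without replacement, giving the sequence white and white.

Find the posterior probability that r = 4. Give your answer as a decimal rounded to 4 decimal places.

Compute the likelihood of the observed sequence for each case: P(data | r = 1) = (5/6)(4/5) = 2/3; P(data | r = 2) = (4/6)(3/5) = 2/5; P(data | r = 3) = (3/6)(2/5) = 1/5; P(data | r = 4) = (2/6)(1/5) = 1/15; P(data | r = 5) = (1/6)(0/5) = 0.
Multiplying each by its prior: 1/5 · 2/3 = 2/15, 1/5 · 2/5 = 2/25, 1/5 · 1/5 = 1/25, 1/5 · 1/15 = 1/75, 1/5 · 0 = 0; summing to 4/15.
Therefore the posterior P(r = 4 | data) = (1/75) / (4/15) = 1/20.

0.0500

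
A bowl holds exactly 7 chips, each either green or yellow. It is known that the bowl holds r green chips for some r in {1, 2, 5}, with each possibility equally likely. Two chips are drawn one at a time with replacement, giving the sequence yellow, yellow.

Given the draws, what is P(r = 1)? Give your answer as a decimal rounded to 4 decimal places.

The likelihood of the observed sequence under each hypothesis: P(data | r = 1) = (6/7)(6/7) = 36/49; P(data | r = 2) = (5/7)(5/7) = 25/49; P(data | r = 5) = (2/7)(2/7) = 4/49.
Multiplying each by its prior: 1/3 · 36/49 = 12/49, 1/3 · 25/49 = 25/147, 1/3 · 4/49 = 4/147; these sum to 65/147.
So P(r = 1 | data) = (12/49) / (65/147) = 36/65.

0.5538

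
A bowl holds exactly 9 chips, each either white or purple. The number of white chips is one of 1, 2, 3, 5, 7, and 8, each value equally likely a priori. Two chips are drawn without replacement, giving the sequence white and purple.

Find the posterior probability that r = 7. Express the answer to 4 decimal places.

The likelihood of the observed sequence under each hypothesis: P(data | r = 1) = (1/9)(8/8) = 1/9; P(data | r = 2) = (2/9)(7/8) = 7/36; P(data | r = 3) = (3/9)(6/8) = 1/4; P(data | r = 5) = (5/9)(4/8) = 5/18; P(data | r = 7) = (7/9)(2/8) = 7/36; P(data | r = 8) = (8/9)(1/8) = 1/9.
Weighting by the prior gives 1/6 · 1/9 = 1/54, 1/6 · 7/36 = 7/216, 1/6 · 1/4 = 1/24, 1/6 · 5/18 = 5/108, 1/6 · 7/36 = 7/216, 1/6 · 1/9 = 1/54; with total 41/216.
So P(r = 7 | data) = (7/216) / (41/216) = 7/41.

0.1707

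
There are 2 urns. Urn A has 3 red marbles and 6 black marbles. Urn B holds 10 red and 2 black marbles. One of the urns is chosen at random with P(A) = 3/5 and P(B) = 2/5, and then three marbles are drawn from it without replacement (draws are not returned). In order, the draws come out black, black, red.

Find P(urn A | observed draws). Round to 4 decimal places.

0.9465

Under each hypothesis, the probability of the observed sequence is: P(data | urn A) = (6/9)(5/8)(3/7) = 0.17857; P(data | urn B) = (2/12)(1/11)(10/10) = 0.015152.
Weighting by the prior gives 3/5 · 0.17857 = 0.10714, 2/5 · 0.015152 = 0.0060606; these sum to 0.1132.
By Bayes' rule, P(urn A | data) = (0.10714) / (0.1132) = 0.94646.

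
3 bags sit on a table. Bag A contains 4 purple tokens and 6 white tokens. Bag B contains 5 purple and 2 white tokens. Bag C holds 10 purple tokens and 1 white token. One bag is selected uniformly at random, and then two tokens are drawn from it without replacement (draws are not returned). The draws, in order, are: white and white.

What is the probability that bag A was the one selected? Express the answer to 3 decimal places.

0.875

Under each hypothesis, the probability of the observed sequence is: P(data | bag A) = (6/10)(5/9) = 1/3; P(data | bag B) = (2/7)(1/6) = 1/21; P(data | bag C) = (1/11)(0/10) = 0.
Weighting by the prior gives 1/3 · 1/3 = 1/9, 1/3 · 1/21 = 1/63, 1/3 · 0 = 0; these sum to 8/63.
Hence P(bag A | data) = (1/9) / (8/63) = 7/8.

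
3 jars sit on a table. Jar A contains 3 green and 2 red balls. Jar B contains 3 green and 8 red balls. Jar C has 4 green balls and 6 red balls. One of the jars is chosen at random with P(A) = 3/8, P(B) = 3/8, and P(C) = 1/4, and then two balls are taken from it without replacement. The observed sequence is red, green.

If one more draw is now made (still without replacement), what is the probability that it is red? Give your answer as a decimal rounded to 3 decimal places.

0.547

Under each hypothesis, the probability of the observed sequence is: P(data | jar A) = (2/5)(3/4) = 0.3; P(data | jar B) = (8/11)(3/10) = 0.21818; P(data | jar C) = (6/10)(4/9) = 0.26667.
Weighting by the prior gives 3/8 · 0.3 = 0.1125, 3/8 · 0.21818 = 0.081818, 1/4 · 0.26667 = 0.066667; with total 0.26098.
Normalising, the posterior is P(jar A | data) = 0.43106, P(jar B | data) = 0.3135, P(jar C | data) = 0.25544.
The predictive probability is P(red next | data) = (1/3)(0.43106) + (7/9)(0.3135) + (5/8)(0.25544) = 0.54717.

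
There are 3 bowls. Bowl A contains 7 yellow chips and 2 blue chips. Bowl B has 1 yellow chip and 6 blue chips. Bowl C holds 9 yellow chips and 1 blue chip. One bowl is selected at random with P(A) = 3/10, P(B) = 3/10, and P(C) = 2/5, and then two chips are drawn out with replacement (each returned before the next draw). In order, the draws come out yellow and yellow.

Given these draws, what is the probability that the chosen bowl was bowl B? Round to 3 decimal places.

The likelihood of the observed sequence under each hypothesis: P(data | bowl A) = (7/9)(7/9) = 0.60494; P(data | bowl B) = (1/7)(1/7) = 0.020408; P(data | bowl C) = (9/10)(9/10) = 0.81.
Weighting by the prior gives 3/10 · 0.60494 = 0.18148, 3/10 · 0.020408 = 0.0061224, 2/5 · 0.81 = 0.324; these sum to 0.5116.
So P(bowl B | data) = (0.0061224) / (0.5116) = 0.011967.

0.012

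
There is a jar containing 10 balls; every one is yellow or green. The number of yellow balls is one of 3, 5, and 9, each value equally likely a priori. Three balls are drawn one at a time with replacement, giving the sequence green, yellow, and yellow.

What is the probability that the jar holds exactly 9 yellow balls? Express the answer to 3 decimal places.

0.301

For each hypothesis, P(data | H) works out to: P(data | r = 3) = (7/10)(3/10)(3/10) = 0.063; P(data | r = 5) = (5/10)(5/10)(5/10) = 0.125; P(data | r = 9) = (1/10)(9/10)(9/10) = 0.081.
Multiplying each by its prior: 1/3 · 0.063 = 0.021, 1/3 · 0.125 = 0.041667, 1/3 · 0.081 = 0.027; these sum to 0.089667.
Therefore the posterior P(r = 9 | data) = (0.027) / (0.089667) = 0.30112.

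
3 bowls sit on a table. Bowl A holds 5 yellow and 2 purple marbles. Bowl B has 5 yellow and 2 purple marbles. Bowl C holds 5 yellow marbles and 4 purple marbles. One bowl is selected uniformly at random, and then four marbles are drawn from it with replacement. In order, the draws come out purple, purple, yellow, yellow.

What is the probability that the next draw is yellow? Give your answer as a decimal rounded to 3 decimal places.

Under each hypothesis, the probability of the observed sequence is: P(data | bowl A) = (2/7)(2/7)(5/7)(5/7) = 0.041649; P(data | bowl B) = (2/7)(2/7)(5/7)(5/7) = 0.041649; P(data | bowl C) = (4/9)(4/9)(5/9)(5/9) = 0.060966.
Weighting by the prior gives 1/3 · 0.041649 = 0.013883, 1/3 · 0.041649 = 0.013883, 1/3 · 0.060966 = 0.020322; these sum to 0.048088.
Dividing through by the total gives posterior P(bowl A | data) = 0.2887, P(bowl B | data) = 0.2887, P(bowl C | data) = 0.4226.
So P(yellow next | data) = Σ P(yellow next | H) P(H | data) = (5/7)(0.2887) + (5/7)(0.2887) + (5/9)(0.4226) = 0.64721.

0.647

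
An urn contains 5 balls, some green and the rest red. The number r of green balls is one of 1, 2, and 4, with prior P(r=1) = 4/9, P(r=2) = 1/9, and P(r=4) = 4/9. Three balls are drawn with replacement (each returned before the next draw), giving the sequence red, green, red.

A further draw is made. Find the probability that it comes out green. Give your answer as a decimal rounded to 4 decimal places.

0.3347

Compute the likelihood of the observed sequence for each case: P(data | r = 1) = (4/5)(1/5)(4/5) = 0.128; P(data | r = 2) = (3/5)(2/5)(3/5) = 0.144; P(data | r = 4) = (1/5)(4/5)(1/5) = 0.032.
The prior-weighted likelihoods are 4/9 · 0.128 = 0.056889, 1/9 · 0.144 = 0.016, 4/9 · 0.032 = 0.014222; these sum to 0.087111.
Dividing through by the total gives posterior P(r = 1 | data) = 0.65306, P(r = 2 | data) = 0.18367, P(r = 4 | data) = 0.16327.
The predictive probability is P(green next | data) = (1/5)(0.65306) + (2/5)(0.18367) + (4/5)(0.16327) = 0.33469.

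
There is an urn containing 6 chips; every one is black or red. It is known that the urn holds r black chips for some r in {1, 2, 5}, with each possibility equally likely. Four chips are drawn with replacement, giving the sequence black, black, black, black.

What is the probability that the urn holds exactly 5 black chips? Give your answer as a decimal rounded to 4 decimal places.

The likelihood of the observed sequence under each hypothesis: P(data | r = 1) = (1/6)(1/6)(1/6)(1/6) = 0.0007716; P(data | r = 2) = (2/6)(2/6)(2/6)(2/6) = 0.012346; P(data | r = 5) = (5/6)(5/6)(5/6)(5/6) = 0.48225.
Multiplying each by its prior: 1/3 · 0.0007716 = 0.0002572, 1/3 · 0.012346 = 0.0041152, 1/3 · 0.48225 = 0.16075; summing to 0.16512.
Hence P(r = 5 | data) = (0.16075) / (0.16512) = 0.97352.

0.9735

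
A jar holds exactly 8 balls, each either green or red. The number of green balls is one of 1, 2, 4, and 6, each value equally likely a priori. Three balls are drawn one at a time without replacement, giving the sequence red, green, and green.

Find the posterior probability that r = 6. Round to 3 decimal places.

0.500

For each hypothesis, P(data | H) works out to: P(data | r = 1) = (7/8)(1/7)(0/6) = 0; P(data | r = 2) = (6/8)(2/7)(1/6) = 1/28; P(data | r = 4) = (4/8)(4/7)(3/6) = 1/7; P(data | r = 6) = (2/8)(6/7)(5/6) = 5/28.
The prior-weighted likelihoods are 1/4 · 0 = 0, 1/4 · 1/28 = 1/112, 1/4 · 1/7 = 1/28, 1/4 · 5/28 = 5/112; with total 5/56.
Hence P(r = 6 | data) = (5/112) / (5/56) = 1/2.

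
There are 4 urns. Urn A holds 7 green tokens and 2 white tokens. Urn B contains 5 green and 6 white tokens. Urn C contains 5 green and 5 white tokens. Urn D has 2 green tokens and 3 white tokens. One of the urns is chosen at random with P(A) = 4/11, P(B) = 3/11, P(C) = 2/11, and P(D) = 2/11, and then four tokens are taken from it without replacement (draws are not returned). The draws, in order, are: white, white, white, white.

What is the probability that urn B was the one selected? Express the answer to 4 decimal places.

0.7412

Under each hypothesis, the probability of the observed sequence is: P(data | urn A) = (2/9)(1/8)(0/7) = 0; P(data | urn B) = (6/11)(5/10)(4/9)(3/8) = 0.045455; P(data | urn C) = (5/10)(4/9)(3/8)(2/7) = 0.02381; P(data | urn D) = (3/5)(2/4)(1/3)(0/2) = 0.
The prior-weighted likelihoods are 4/11 · 0 = 0, 3/11 · 0.045455 = 0.012397, 2/11 · 0.02381 = 0.004329, 2/11 · 0 = 0; with total 0.016726.
So P(urn B | data) = (0.012397) / (0.016726) = 0.74118.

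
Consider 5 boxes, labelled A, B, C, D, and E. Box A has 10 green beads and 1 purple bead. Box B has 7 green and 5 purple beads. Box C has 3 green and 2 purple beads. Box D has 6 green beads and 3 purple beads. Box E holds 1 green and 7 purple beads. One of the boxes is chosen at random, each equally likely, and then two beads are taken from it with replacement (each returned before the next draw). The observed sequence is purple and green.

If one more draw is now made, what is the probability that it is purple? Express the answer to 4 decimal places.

For each hypothesis, P(data | H) works out to: P(data | box A) = (1/11)(10/11) = 0.082645; P(data | box B) = (5/12)(7/12) = 0.24306; P(data | box C) = (2/5)(3/5) = 0.24; P(data | box D) = (3/9)(6/9) = 0.22222; P(data | box E) = (7/8)(1/8) = 0.10938.
The prior-weighted likelihoods are 1/5 · 0.082645 = 0.016529, 1/5 · 0.24306 = 0.048611, 1/5 · 0.24 = 0.048, 1/5 · 0.22222 = 0.044444, 1/5 · 0.10938 = 0.021875; these sum to 0.17946.
Dividing through by the total gives posterior P(box A | data) = 0.092104, P(box B | data) = 0.27088, P(box C | data) = 0.26747, P(box D | data) = 0.24766, P(box E | data) = 0.12189.
So P(purple next | data) = Σ P(purple next | H) P(H | data) = (1/11)(0.092104) + (5/12)(0.27088) + (2/5)(0.26747) + (1/3)(0.24766) + (7/8)(0.12189) = 0.41744.

0.4174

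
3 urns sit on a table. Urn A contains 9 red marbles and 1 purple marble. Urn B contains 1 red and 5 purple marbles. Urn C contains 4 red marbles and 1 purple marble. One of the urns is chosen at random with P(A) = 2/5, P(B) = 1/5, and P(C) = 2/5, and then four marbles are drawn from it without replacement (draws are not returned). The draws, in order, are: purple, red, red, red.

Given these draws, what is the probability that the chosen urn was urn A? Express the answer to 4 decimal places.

The likelihood of the observed sequence under each hypothesis: P(data | urn A) = (1/10)(9/9)(8/8)(7/7) = 1/10; P(data | urn B) = (5/6)(1/5)(0/4) = 0; P(data | urn C) = (1/5)(4/4)(3/3)(2/2) = 1/5.
The prior-weighted likelihoods are 2/5 · 1/10 = 1/25, 1/5 · 0 = 0, 2/5 · 1/5 = 2/25; with total 3/25.
So P(urn A | data) = (1/25) / (3/25) = 1/3.

0.3333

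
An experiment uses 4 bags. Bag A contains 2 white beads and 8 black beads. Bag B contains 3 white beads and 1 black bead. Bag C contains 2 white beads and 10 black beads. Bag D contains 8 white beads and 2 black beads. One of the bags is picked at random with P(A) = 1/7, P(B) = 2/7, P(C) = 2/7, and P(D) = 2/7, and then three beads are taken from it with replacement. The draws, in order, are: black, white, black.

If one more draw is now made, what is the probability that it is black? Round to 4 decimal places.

Compute the likelihood of the observed sequence for each case: P(data | bag A) = (8/10)(2/10)(8/10) = 0.128; P(data | bag B) = (1/4)(3/4)(1/4) = 0.046875; P(data | bag C) = (10/12)(2/12)(10/12) = 0.11574; P(data | bag D) = (2/10)(8/10)(2/10) = 0.032.
Weighting by the prior gives 1/7 · 0.128 = 0.018286, 2/7 · 0.046875 = 0.013393, 2/7 · 0.11574 = 0.033069, 2/7 · 0.032 = 0.0091429; these sum to 0.07389.
Normalising, the posterior is P(bag A | data) = 0.24747, P(bag B | data) = 0.18125, P(bag C | data) = 0.44754, P(bag D | data) = 0.12374.
The predictive probability is P(black next | data) = (4/5)(0.24747) + (1/4)(0.18125) + (5/6)(0.44754) + (1/5)(0.12374) = 0.64099.

0.6410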